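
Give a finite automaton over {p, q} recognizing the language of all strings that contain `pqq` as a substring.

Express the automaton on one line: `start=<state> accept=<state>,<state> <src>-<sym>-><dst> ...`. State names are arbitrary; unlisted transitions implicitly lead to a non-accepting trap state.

start=s0 accept=s3 s0-p->s1 s0-q->s0 s1-p->s1 s1-q->s2 s2-p->s1 s2-q->s3 s3-p->s3 s3-q->s3

Track how much of `pqq` has been matched so far: state s0 is no progress, s3 is the absorbing accept state reached once `pqq` has occurred. Intermediate states record partial matches; on a mismatch, fall back to the longest reusable overlap.
A 4-state machine:
        p   q  
>  s0   s1  s0 
   s1   s1  s2 
   s2   s1  s3 
 * s3   s3  s3 
(> = start, * = accepting)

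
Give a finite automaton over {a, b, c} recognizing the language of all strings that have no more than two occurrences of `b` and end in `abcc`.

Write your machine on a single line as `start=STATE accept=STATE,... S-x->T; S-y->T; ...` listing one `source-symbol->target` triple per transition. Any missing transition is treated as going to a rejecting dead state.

Build one automaton per condition and run them in lockstep. The first has 4 states tracking the count of `b`s, saturating at 3; the second has 5 states tracking how much of the suffix `abcc` has currently been matched. A product state is a pair (one from each), accepting exactly when both do. After merging equivalent states the machine shrinks.
          a    b    c  
>  q0     q1   q2   q0 
   q1     q1   q3   q0 
   q2     q4   q5   q2 
   q3     q4   q5   q6 
   q4     q4   q7   q2 
   q5     q5   q5   q5 
   q6     q4   q5   q8 
   q7     q5   q5   q9 
 * q8     q4   q5   q2 
   q9     q5   q5  q10 
 * q10    q5   q5   q5 
(> = start, * = accepting)

start=q0; accept=q8,q10; q0-a->q1; q0-b->q2; q0-c->q0; q1-a->q1; q1-b->q3; q1-c->q0; q2-a->q4; q2-b->q5; q2-c->q2; q3-a->q4; q3-b->q5; q3-c->q6; q4-a->q4; q4-b->q7; q4-c->q2; q5-a->q5; q5-b->q5; q5-c->q5; q6-a->q4; q6-b->q5; q6-c->q8; q7-a->q5; q7-b->q5; q7-c->q9; q8-a->q4; q8-b->q5; q8-c->q2; q9-a->q5; q9-b->q5; q9-c->q10; q10-a->q5; q10-b->q5; q10-c->q5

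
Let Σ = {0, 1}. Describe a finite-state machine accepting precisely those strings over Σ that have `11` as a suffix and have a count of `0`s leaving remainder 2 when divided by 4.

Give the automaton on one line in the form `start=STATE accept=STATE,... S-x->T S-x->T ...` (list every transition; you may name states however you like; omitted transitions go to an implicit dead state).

start=q0 accept=q10 q0-0->q1 q0-1->q2 q1-0->q3 q1-1->q4 q2-0->q1 q2-1->q5 q3-0->q6 q3-1->q7 q4-0->q3 q4-1->q8 q5-0->q1 q5-1->q5 q6-0->q0 q6-1->q9 q7-0->q6 q7-1->q10 q8-0->q3 q8-1->q8 q9-0->q0 q9-1->q11 q10-0->q6 q10-1->q10 q11-0->q0 q11-1->q11

Run two small machines in parallel and take their product. One (3 states) tracks how much of the suffix `11` has currently been matched; the other (4 states) tracks the count of `0`s modulo 4. Each combined state is a pair, one component from each; accept when both components accept.
12 states suffice.
          0    1  
>  q0     q1   q2 
   q1     q3   q4 
   q2     q1   q5 
   q3     q6   q7 
   q4     q3   q8 
   q5     q1   q5 
   q6     q0   q9 
   q7     q6  q10 
   q8     q3   q8 
   q9     q0  q11 
 * q10    q6  q10 
   q11    q0  q11 
(> = start, * = accepting)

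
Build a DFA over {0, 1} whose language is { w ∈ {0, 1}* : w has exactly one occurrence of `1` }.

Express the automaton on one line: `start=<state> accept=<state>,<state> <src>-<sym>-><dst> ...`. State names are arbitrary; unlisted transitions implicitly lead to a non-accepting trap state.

start=s0 accept=s1 s0-0->s0 s0-1->s1 s1-0->s1 s1-1->s2 s2-0->s2 s2-1->s2

Only the number of `1`s matters, and only up to 2. Make a chain s0 → s1 → s2 advanced by each `1` (with s2 absorbing); every other symbol self-loops. The accepting set is {s1}.
With 3 states:
        0   1  
>  s0   s0  s1 
 * s1   s1  s2 
   s2   s2  s2 
(> = start, * = accepting)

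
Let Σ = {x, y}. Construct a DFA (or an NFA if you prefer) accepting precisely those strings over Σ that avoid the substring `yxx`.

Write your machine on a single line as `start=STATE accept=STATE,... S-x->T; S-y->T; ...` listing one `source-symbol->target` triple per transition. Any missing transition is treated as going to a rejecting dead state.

start=A; accept=A,B,C; A-x->A; A-y->B; B-x->C; B-y->B; C-x->D; C-y->B; D-x->D; D-y->D

This is the complement of 'contains `yxx`'. Use the same substring-matching states — A through D holding how much of `yxx` has just been matched — but flip the accepting set: everything except the trap D accepts.
With 4 states:
       x  y 
>* A   A  B 
 * B   C  B 
 * C   D  B 
   D   D  D 
(> = start, * = accepting)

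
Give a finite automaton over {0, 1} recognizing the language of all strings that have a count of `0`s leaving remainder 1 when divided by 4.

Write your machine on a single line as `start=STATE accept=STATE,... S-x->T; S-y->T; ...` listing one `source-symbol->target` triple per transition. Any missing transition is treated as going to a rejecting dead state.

start=s0; accept=s1; s0-0->s1; s0-1->s0; s1-0->s2; s1-1->s1; s2-0->s3; s2-1->s2; s3-0->s0; s3-1->s3

The only thing that matters is how many `0`s have appeared, reduced mod 4. Use one state per residue: s0 for 0, …, s3 for 3. Reading `0` moves to the next residue; anything else stays put. s1 is accepting.
        0   1  
>  s0   s1  s0 
 * s1   s2  s1 
   s2   s3  s2 
   s3   s0  s3 
(> = start, * = accepting)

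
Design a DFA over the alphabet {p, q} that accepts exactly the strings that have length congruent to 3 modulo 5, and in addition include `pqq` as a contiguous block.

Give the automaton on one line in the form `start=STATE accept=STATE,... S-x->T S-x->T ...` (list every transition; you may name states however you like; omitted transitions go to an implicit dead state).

Handle the two conditions separately and then intersect. One (5 states) tracks the input length modulo 5; the other (4 states) tracks whether and how much of `pqq` has been seen. Each combined state is a pair, one component from each; accept when both components accept.
20 states suffice.
       p  q 
>  A   B  C 
   B   D  E 
   C   D  F 
   D   G  H 
   E   G  I 
   F   G  J 
   G   K  L 
   H   K  M 
 * I   M  M 
   J   K  N 
   K   O  P 
   L   O  Q 
   M   Q  Q 
   N   O  A 
   O   B  R 
   P   B  S 
   Q   S  S 
   R   D  T 
   S   T  T 
   T   I  I 
(> = start, * = accepting)

start=A accept=I A-p->B A-q->C B-p->D B-q->E C-p->D C-q->F D-p->G D-q->H E-p->G E-q->I F-p->G F-q->J G-p->K G-q->L H-p->K H-q->M I-p->M I-q->M J-p->K J-q->N K-p->O K-q->P L-p->O L-q->Q M-p->Q M-q->Q N-p->O N-q->A O-p->B O-q->R P-p->B P-q->S Q-p->S Q-q->S R-p->D R-q->T S-p->T S-q->T T-p->I T-q->I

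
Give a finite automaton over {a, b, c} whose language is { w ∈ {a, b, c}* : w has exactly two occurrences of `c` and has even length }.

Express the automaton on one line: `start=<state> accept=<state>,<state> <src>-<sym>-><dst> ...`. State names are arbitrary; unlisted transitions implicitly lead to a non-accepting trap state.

Run two small machines in parallel and take their product. One (4 states) tracks the count of `c`s, saturating at 3; the other (2 states) tracks the input length modulo 2. Each combined state is a pair, one component from each; accept when both components accept. Equivalent product states are then merged.
        a   b   c  
>  S0   S1  S1  S2 
   S1   S0  S0  S3 
   S2   S3  S3  S4 
   S3   S2  S2  S5 
 * S4   S5  S5  S6 
   S5   S4  S4  S6 
   S6   S6  S6  S6 
(> = start, * = accepting)

start=S0 accept=S4 S0-a->S1 S0-b->S1 S0-c->S2 S1-a->S0 S1-b->S0 S1-c->S3 S2-a->S3 S2-b->S3 S2-c->S4 S3-a->S2 S3-b->S2 S3-c->S5 S4-a->S5 S4-b->S5 S4-c->S6 S5-a->S4 S5-b->S4 S5-c->S6 S6-a->S6 S6-b->S6 S6-c->S6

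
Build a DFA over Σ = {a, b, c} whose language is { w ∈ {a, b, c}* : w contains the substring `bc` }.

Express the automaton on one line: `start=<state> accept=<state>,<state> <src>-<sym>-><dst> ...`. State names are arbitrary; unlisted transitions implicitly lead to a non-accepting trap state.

States q0..q1 record the length of the longest prefix of `bc` that matches the current input suffix. Reaching q2 means `bc` has been seen, and we stay there forever. Accept from q2.
A 3-state machine:
        a   b   c  
>  q0   q0  q1  q0 
   q1   q0  q1  q2 
 * q2   q2  q2  q2 
(> = start, * = accepting)

start=q0 accept=q2 q0-a->q0 q0-b->q1 q0-c->q0 q1-a->q0 q1-b->q1 q1-c->q2 q2-a->q2 q2-b->q2 q2-c->q2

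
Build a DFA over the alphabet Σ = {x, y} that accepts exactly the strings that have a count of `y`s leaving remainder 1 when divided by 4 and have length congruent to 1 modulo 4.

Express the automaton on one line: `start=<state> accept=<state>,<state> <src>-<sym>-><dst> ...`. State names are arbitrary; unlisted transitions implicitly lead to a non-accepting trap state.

Build one automaton per condition and run them in lockstep. The first has 4 states tracking the count of `y`s modulo 4; the second has 4 states tracking the input length modulo 4. A product state is a pair (one from each), accepting exactly when both do.
With 16 states:
          x    y  
>  q0     q1   q2 
   q1     q3   q4 
 * q2     q4   q5 
   q3     q6   q7 
   q4     q7   q8 
   q5     q8   q9 
   q6     q0  q10 
   q7    q10  q11 
   q8    q11  q12 
   q9    q12   q0 
   q10    q2  q13 
   q11   q13  q14 
   q12   q14   q1 
   q13    q5  q15 
   q14   q15   q3 
   q15    q9   q6 
(> = start, * = accepting)

start=q0 accept=q2 q0-x->q1 q0-y->q2 q1-x->q3 q1-y->q4 q2-x->q4 q2-y->q5 q3-x->q6 q3-y->q7 q4-x->q7 q4-y->q8 q5-x->q8 q5-y->q9 q6-x->q0 q6-y->q10 q7-x->q10 q7-y->q11 q8-x->q11 q8-y->q12 q9-x->q12 q9-y->q0 q10-x->q2 q10-y->q13 q11-x->q13 q11-y->q14 q12-x->q14 q12-y->q1 q13-x->q5 q13-y->q15 q14-x->q15 q14-y->q3 q15-x->q9 q15-y->q6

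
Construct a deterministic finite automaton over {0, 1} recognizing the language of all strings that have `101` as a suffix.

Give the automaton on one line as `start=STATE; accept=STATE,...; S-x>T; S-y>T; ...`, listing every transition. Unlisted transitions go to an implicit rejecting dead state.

Let each state record the length of the longest suffix of the input read so far that is also a prefix of `101`. B means the last symbol is `1`; C means the last 2 symbols are `10`; D means the last 3 symbols are `101`. Accept only at D, where the string currently ends in `101`.
       0  1 
>  A   A  B 
   B   C  B 
   C   A  D 
 * D   C  B 
(> = start, * = accepting)

start=A; accept=D; A-0>A; A-1>B; B-0>C; B-1>B; C-0>A; C-1>D; D-0>C; D-1>B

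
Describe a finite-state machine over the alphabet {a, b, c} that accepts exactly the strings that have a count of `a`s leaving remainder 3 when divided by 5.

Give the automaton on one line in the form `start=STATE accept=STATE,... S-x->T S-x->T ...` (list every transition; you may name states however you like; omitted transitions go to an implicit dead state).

start=s0 accept=s3 s0-a->s1 s0-b->s0 s0-c->s0 s1-a->s2 s1-b->s1 s1-c->s1 s2-a->s3 s2-b->s2 s2-c->s2 s3-a->s4 s3-b->s3 s3-c->s3 s4-a->s0 s4-b->s4 s4-c->s4

Keep the running count of `a`s modulo 5: each `a` advances along the cycle s0 → s1 → s2 → s3 → s4 → s0 while other symbols loop. Accept at s3.
With 5 states:
        a   b   c  
>  s0   s1  s0  s0 
   s1   s2  s1  s1 
   s2   s3  s2  s2 
 * s3   s4  s3  s3 
   s4   s0  s4  s4 
(> = start, * = accepting)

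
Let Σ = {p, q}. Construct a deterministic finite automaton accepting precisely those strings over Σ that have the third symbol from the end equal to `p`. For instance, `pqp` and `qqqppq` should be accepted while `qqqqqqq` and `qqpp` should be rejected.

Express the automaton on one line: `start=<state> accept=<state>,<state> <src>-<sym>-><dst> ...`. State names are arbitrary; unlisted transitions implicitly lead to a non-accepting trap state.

start=S0 accept=S7,S8,S9,S10 S0-p->S1 S0-q->S2 S1-p->S3 S1-q->S4 S2-p->S5 S2-q->S6 S3-p->S7 S3-q->S8 S4-p->S9 S4-q->S10 S5-p->S11 S5-q->S12 S6-p->S13 S6-q->S14 S7-p->S7 S7-q->S8 S8-p->S9 S8-q->S10 S9-p->S11 S9-q->S12 S10-p->S13 S10-q->S14 S11-p->S7 S11-q->S8 S12-p->S9 S12-q->S10 S13-p->S11 S13-q->S12 S14-p->S13 S14-q->S14

Because acceptance depends on a position counted from the end, the machine has to buffer the most recent 3 symbols. Make each state the string of the last up-to-3 symbols read; on input `x` shift the window left and append `x`. Accept when the buffered window has length 3 and begins with `p`.
          p    q  
>  S0     S1   S2 
   S1     S3   S4 
   S2     S5   S6 
   S3     S7   S8 
   S4     S9  S10 
   S5    S11  S12 
   S6    S13  S14 
 * S7     S7   S8 
 * S8     S9  S10 
 * S9    S11  S12 
 * S10   S13  S14 
   S11    S7   S8 
   S12    S9  S10 
   S13   S11  S12 
   S14   S13  S14 
(> = start, * = accepting)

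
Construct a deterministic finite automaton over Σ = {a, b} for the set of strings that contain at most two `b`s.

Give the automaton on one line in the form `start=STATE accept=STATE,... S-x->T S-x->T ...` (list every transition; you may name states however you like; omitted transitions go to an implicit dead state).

Count `b`s, saturating at 3: states s0 through s2 mean 0 through 2 `b`s seen; s3 means more than 2. Each `b` increments (capped at s3); other symbols loop. Accept from {s0, s1, s2}.
With 4 states:
        a   b  
>* s0   s0  s1 
 * s1   s1  s2 
 * s2   s2  s3 
   s3   s3  s3 
(> = start, * = accepting)

start=s0 accept=s0,s1,s2 s0-a->s0 s0-b->s1 s1-a->s1 s1-b->s2 s2-a->s2 s2-b->s3 s3-a->s3 s3-b->s3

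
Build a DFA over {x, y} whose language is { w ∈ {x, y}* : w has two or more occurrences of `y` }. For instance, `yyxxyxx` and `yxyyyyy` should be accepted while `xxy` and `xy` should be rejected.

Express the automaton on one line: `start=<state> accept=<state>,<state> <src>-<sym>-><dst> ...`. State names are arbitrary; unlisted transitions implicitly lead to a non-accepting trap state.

Only the number of `y`s matters, and only up to 3. Make a chain S0 → S1 → S2 → S3 advanced by each `y` (with S3 absorbing); every other symbol self-loops. The accepting set is {S2, S3}.
4 states suffice.
        x   y  
>  S0   S0  S1 
   S1   S1  S2 
 * S2   S2  S3 
 * S3   S3  S3 
(> = start, * = accepting)

start=S0 accept=S2,S3 S0-x->S0 S0-y->S1 S1-x->S1 S1-y->S2 S2-x->S2 S2-y->S3 S3-x->S3 S3-y->S3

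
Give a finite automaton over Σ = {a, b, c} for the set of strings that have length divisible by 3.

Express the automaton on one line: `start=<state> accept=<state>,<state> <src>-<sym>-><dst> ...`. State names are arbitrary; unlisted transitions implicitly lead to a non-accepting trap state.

start=q0 accept=q0 q0-a->q1 q0-b->q1 q0-c->q1 q1-a->q2 q1-b->q2 q1-c->q2 q2-a->q0 q2-b->q0 q2-c->q0

Only the length mod 3 matters, so use a 3-cycle: from any state, every input symbol moves to the next state, wrapping q2 back to q0. Mark q0 accepting.
With 3 states:
        a   b   c  
>* q0   q1  q1  q1 
   q1   q2  q2  q2 
   q2   q0  q0  q0 
(> = start, * = accepting)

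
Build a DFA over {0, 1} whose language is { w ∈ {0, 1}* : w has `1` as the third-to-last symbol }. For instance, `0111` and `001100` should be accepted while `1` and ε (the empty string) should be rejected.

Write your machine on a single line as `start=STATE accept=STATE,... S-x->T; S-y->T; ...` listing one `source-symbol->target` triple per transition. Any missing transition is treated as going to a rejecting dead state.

Because acceptance depends on a position counted from the end, the machine has to buffer the most recent 3 symbols. Make each state the string of the last up-to-3 symbols read; on input `x` shift the window left and append `x`. Accept when the buffered window has length 3 and begins with `1`.
A 15-state machine:
          0    1  
>  s0     s1   s2 
   s1     s3   s4 
   s2     s5   s6 
   s3     s7   s8 
   s4     s9  s10 
   s5    s11  s12 
   s6    s13  s14 
   s7     s7   s8 
   s8     s9  s10 
   s9    s11  s12 
   s10   s13  s14 
 * s11    s7   s8 
 * s12    s9  s10 
 * s13   s11  s12 
 * s14   s13  s14 
(> = start, * = accepting)

start=s0; accept=s11,s12,s13,s14; s0-0->s1; s0-1->s2; s1-0->s3; s1-1->s4; s2-0->s5; s2-1->s6; s3-0->s7; s3-1->s8; s4-0->s9; s4-1->s10; s5-0->s11; s5-1->s12; s6-0->s13; s6-1->s14; s7-0->s7; s7-1->s8; s8-0->s9; s8-1->s10; s9-0->s11; s9-1->s12; s10-0->s13; s10-1->s14; s11-0->s7; s11-1->s8; s12-0->s9; s12-1->s10; s13-0->s11; s13-1->s12; s14-0->s13; s14-1->s14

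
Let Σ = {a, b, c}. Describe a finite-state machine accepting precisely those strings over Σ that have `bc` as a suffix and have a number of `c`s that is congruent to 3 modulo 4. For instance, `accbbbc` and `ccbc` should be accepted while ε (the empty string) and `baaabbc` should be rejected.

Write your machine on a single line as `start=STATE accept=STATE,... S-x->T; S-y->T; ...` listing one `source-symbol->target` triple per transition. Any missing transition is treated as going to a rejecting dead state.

start=q0; accept=q5; q0-a->q0; q0-b->q0; q0-c->q1; q1-a->q1; q1-b->q1; q1-c->q2; q2-a->q2; q2-b->q3; q2-c->q4; q3-a->q2; q3-b->q3; q3-c->q5; q4-a->q4; q4-b->q4; q4-c->q0; q5-a->q4; q5-b->q4; q5-c->q0

Handle the two conditions separately and then intersect. One (3 states) tracks how much of the suffix `bc` has currently been matched; the other (4 states) tracks the count of `c`s modulo 4. Each combined state is a pair, one component from each; accept when both components accept. Equivalent product states are then merged.
6 states suffice.
        a   b   c  
>  q0   q0  q0  q1 
   q1   q1  q1  q2 
   q2   q2  q3  q4 
   q3   q2  q3  q5 
   q4   q4  q4  q0 
 * q5   q4  q4  q0 
(> = start, * = accepting)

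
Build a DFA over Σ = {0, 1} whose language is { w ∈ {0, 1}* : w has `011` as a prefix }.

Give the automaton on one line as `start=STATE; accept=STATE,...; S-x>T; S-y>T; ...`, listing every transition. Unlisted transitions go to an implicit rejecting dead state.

start=S0; accept=S3; S0-0>S1; S0-1>S4; S1-0>S4; S1-1>S2; S2-0>S4; S2-1>S3; S3-0>S3; S3-1>S3; S4-0>S4; S4-1>S4

Check the first 3 symbols one by one: S0 through S2 record how many have matched `011` so far; any wrong symbol goes to the dead state S4. After all 3 match we enter the accepting sink S3.
5 states suffice.
        0   1  
>  S0   S1  S4 
   S1   S4  S2 
   S2   S4  S3 
 * S3   S3  S3 
   S4   S4  S4 
(> = start, * = accepting)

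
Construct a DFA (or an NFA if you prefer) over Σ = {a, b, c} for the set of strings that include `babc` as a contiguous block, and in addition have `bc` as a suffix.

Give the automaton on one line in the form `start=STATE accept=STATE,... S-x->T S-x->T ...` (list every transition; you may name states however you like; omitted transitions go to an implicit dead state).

start=q0 accept=q4 q0-a->q0 q0-b->q1 q0-c->q0 q1-a->q2 q1-b->q1 q1-c->q0 q2-a->q0 q2-b->q3 q2-c->q0 q3-a->q2 q3-b->q1 q3-c->q4 q4-a->q5 q4-b->q6 q4-c->q5 q5-a->q5 q5-b->q6 q5-c->q5 q6-a->q5 q6-b->q6 q6-c->q4

Handle the two conditions separately and then intersect. One (5 states) tracks whether and how much of `babc` has been seen; the other (3 states) tracks how much of the suffix `bc` has currently been matched. Each combined state is a pair, one component from each; accept when both components accept. After merging equivalent states the machine shrinks.
A 7-state machine:
        a   b   c  
>  q0   q0  q1  q0 
   q1   q2  q1  q0 
   q2   q0  q3  q0 
   q3   q2  q1  q4 
 * q4   q5  q6  q5 
   q5   q5  q6  q5 
   q6   q5  q6  q4 
(> = start, * = accepting)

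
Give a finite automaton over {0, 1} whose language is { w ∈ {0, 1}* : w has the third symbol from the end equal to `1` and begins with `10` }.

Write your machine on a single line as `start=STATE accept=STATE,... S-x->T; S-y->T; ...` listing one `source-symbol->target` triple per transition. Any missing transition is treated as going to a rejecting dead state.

Run two small machines in parallel and take their product. The first has 15 states tracking the last 3 symbols read; the second has 4 states tracking whether the input so far still matches the prefix `10`. A product state is a pair (one from each), accepting exactly when both do.
With 23 states:
          0    1  
>  q0     q1   q2 
   q1     q3   q4 
   q2     q5   q6 
   q3     q7   q8 
   q4     q9  q10 
   q5    q11  q12 
   q6    q13  q14 
   q7     q7   q8 
   q8     q9  q10 
   q9    q15  q16 
   q10   q13  q14 
 * q11   q17  q18 
 * q12   q19  q20 
   q13   q15  q16 
   q14   q13  q14 
   q15    q7   q8 
   q16    q9  q10 
   q17   q17  q18 
   q18   q19  q20 
   q19   q11  q12 
   q20   q21  q22 
 * q21   q11  q12 
 * q22   q21  q22 
(> = start, * = accepting)

start=q0; accept=q11,q12,q21,q22; q0-0->q1; q0-1->q2; q1-0->q3; q1-1->q4; q2-0->q5; q2-1->q6; q3-0->q7; q3-1->q8; q4-0->q9; q4-1->q10; q5-0->q11; q5-1->q12; q6-0->q13; q6-1->q14; q7-0->q7; q7-1->q8; q8-0->q9; q8-1->q10; q9-0->q15; q9-1->q16; q10-0->q13; q10-1->q14; q11-0->q17; q11-1->q18; q12-0->q19; q12-1->q20; q13-0->q15; q13-1->q16; q14-0->q13; q14-1->q14; q15-0->q7; q15-1->q8; q16-0->q9; q16-1->q10; q17-0->q17; q17-1->q18; q18-0->q19; q18-1->q20; q19-0->q11; q19-1->q12; q20-0->q21; q20-1->q22; q21-0->q11; q21-1->q12; q22-0->q21; q22-1->q22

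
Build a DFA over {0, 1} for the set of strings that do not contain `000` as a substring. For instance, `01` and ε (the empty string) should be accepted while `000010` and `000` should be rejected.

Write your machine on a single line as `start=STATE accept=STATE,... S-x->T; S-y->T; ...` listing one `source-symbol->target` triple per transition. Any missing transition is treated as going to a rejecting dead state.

Track partial matches of the forbidden pattern `000`. State q3 is a dead state reached once `000` has occurred; every other state accepts. q0 means no part of `000` is currently matched.
A 4-state machine:
        0   1  
>* q0   q1  q0 
 * q1   q2  q0 
 * q2   q3  q0 
   q3   q3  q3 
(> = start, * = accepting)

start=q0; accept=q0,q1,q2; q0-0->q1; q0-1->q0; q1-0->q2; q1-1->q0; q2-0->q3; q2-1->q0; q3-0->q3; q3-1->q3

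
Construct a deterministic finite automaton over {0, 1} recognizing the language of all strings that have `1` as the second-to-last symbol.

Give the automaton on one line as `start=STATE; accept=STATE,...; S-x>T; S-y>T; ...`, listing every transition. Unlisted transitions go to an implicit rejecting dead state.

A DFA must remember the last 2 symbols (since which symbol is second-to-last isn't known until the input ends). Use one state per possible window of the last ≤2 symbols; accept from those whose window starts with `1`.
A 7-state machine:
        0   1  
>  s0   s1  s2 
   s1   s3  s4 
   s2   s5  s6 
   s3   s3  s4 
   s4   s5  s6 
 * s5   s3  s4 
 * s6   s5  s6 
(> = start, * = accepting)

start=s0; accept=s5,s6; s0-0>s1; s0-1>s2; s1-0>s3; s1-1>s4; s2-0>s5; s2-1>s6; s3-0>s3; s3-1>s4; s4-0>s5; s4-1>s6; s5-0>s3; s5-1>s4; s6-0>s5; s6-1>s6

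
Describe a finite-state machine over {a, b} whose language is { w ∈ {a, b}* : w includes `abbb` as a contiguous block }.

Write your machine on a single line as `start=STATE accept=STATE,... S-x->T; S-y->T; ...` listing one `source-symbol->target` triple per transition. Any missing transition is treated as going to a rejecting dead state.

States q0..q3 record the length of the longest prefix of `abbb` that matches the current input suffix. Reaching q4 means `abbb` has been seen, and we stay there forever. Accept from q4.
With 5 states:
        a   b  
>  q0   q1  q0 
   q1   q1  q2 
   q2   q1  q3 
   q3   q1  q4 
 * q4   q4  q4 
(> = start, * = accepting)

start=q0; accept=q4; q0-a->q1; q0-b->q0; q1-a->q1; q1-b->q2; q2-a->q1; q2-b->q3; q3-a->q1; q3-b->q4; q4-a->q4; q4-b->q4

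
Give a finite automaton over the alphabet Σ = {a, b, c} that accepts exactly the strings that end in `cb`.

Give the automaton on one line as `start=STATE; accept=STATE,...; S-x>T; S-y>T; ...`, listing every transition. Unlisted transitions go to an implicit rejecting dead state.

Remember how much of `cb` the current input suffix matches. State s0 means no match yet; s1 means the last symbol is `c`; s2 means the last 2 symbols are `cb`. Only s2 accepts. On a mismatch, fall back to the longest proper suffix that is still a prefix of `cb`.
With 3 states:
        a   b   c  
>  s0   s0  s0  s1 
   s1   s0  s2  s1 
 * s2   s0  s0  s1 
(> = start, * = accepting)

start=s0; accept=s2; s0-a>s0; s0-b>s0; s0-c>s1; s1-a>s0; s1-b>s2; s1-c>s1; s2-a>s0; s2-b>s0; s2-c>s1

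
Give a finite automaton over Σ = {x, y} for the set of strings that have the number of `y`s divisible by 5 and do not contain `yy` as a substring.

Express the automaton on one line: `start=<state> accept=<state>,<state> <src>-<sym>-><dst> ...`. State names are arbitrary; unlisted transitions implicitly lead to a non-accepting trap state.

Build one automaton per condition and run them in lockstep. One (5 states) tracks the count of `y`s modulo 5; the other (3 states) tracks partial matches of the forbidden pattern `yy`. Each combined state is a pair, one component from each; accept when both components accept.
A 15-state machine:
       x  y 
>* A   A  B 
   B   C  D 
   C   C  E 
   D   D  F 
   E   G  F 
   F   F  H 
   G   G  I 
   H   H  J 
   I   K  H 
   J   J  L 
   K   K  M 
   L   L  D 
   M   N  J 
   N   N  O 
 * O   A  L 
(> = start, * = accepting)

start=A accept=A,O A-x->A A-y->B B-x->C B-y->D C-x->C C-y->E D-x->D D-y->F E-x->G E-y->F F-x->F F-y->H G-x->G G-y->I H-x->H H-y->J I-x->K I-y->H J-x->J J-y->L K-x->K K-y->M L-x->L L-y->D M-x->N M-y->J N-x->N N-y->O O-x->A O-y->L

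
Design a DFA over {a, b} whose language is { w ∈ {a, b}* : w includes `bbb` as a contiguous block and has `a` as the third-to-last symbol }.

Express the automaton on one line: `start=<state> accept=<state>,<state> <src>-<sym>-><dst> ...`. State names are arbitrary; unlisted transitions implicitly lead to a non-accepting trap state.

start=S0 accept=S18,S19,S20,S21 S0-a->S1 S0-b->S2 S1-a->S3 S1-b->S4 S2-a->S5 S2-b->S6 S3-a->S7 S3-b->S8 S4-a->S9 S4-b->S10 S5-a->S11 S5-b->S12 S6-a->S13 S6-b->S14 S7-a->S7 S7-b->S8 S8-a->S9 S8-b->S10 S9-a->S11 S9-b->S12 S10-a->S13 S10-b->S14 S11-a->S7 S11-b->S8 S12-a->S9 S12-b->S10 S13-a->S11 S13-b->S12 S14-a->S15 S14-b->S14 S15-a->S16 S15-b->S17 S16-a->S18 S16-b->S19 S17-a->S20 S17-b->S21 S18-a->S18 S18-b->S19 S19-a->S20 S19-b->S21 S20-a->S16 S20-b->S17 S21-a->S15 S21-b->S14

Run two small machines in parallel and take their product. One (4 states) tracks whether and how much of `bbb` has been seen; the other (15 states) tracks the last 3 symbols read. Each combined state is a pair, one component from each; accept when both components accept.
A 22-state machine:
          a    b  
>  S0     S1   S2 
   S1     S3   S4 
   S2     S5   S6 
   S3     S7   S8 
   S4     S9  S10 
   S5    S11  S12 
   S6    S13  S14 
   S7     S7   S8 
   S8     S9  S10 
   S9    S11  S12 
   S10   S13  S14 
   S11    S7   S8 
   S12    S9  S10 
   S13   S11  S12 
   S14   S15  S14 
   S15   S16  S17 
   S16   S18  S19 
   S17   S20  S21 
 * S18   S18  S19 
 * S19   S20  S21 
 * S20   S16  S17 
 * S21   S15  S14 
(> = start, * = accepting)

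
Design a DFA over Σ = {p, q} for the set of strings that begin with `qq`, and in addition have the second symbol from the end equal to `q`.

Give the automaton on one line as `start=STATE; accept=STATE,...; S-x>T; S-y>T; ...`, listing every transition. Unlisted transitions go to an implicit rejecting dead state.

start=s0; accept=s3,s4; s0-p>s1; s0-q>s2; s1-p>s1; s1-q>s1; s2-p>s1; s2-q>s3; s3-p>s4; s3-q>s3; s4-p>s5; s4-q>s6; s5-p>s5; s5-q>s6; s6-p>s4; s6-q>s3

Build one automaton per condition and run them in lockstep. The first has 4 states tracking whether the input so far still matches the prefix `qq`; the second has 7 states tracking the last 2 symbols read. A product state is a pair (one from each), accepting exactly when both do. Equivalent product states are then merged.
With 7 states:
        p   q  
>  s0   s1  s2 
   s1   s1  s1 
   s2   s1  s3 
 * s3   s4  s3 
 * s4   s5  s6 
   s5   s5  s6 
   s6   s4  s3 
(> = start, * = accepting)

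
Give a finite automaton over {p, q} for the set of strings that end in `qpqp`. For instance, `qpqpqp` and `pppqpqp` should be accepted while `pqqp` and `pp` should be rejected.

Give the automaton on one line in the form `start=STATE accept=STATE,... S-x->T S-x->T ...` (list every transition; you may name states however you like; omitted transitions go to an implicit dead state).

Remember how much of `qpqp` the current input suffix matches. State S0 means no match yet; S1 means the last symbol is `q`; S2 means the last 2 symbols are `qp`; S3 means the last 3 symbols are `qpq`; S4 means the last 4 symbols are `qpqp`. Only S4 accepts. On a mismatch, fall back to the longest proper suffix that is still a prefix of `qpqp`.
A 5-state machine:
        p   q  
>  S0   S0  S1 
   S1   S2  S1 
   S2   S0  S3 
   S3   S4  S1 
 * S4   S0  S3 
(> = start, * = accepting)

start=S0 accept=S4 S0-p->S0 S0-q->S1 S1-p->S2 S1-q->S1 S2-p->S0 S2-q->S3 S3-p->S4 S3-q->S1 S4-p->S0 S4-q->S3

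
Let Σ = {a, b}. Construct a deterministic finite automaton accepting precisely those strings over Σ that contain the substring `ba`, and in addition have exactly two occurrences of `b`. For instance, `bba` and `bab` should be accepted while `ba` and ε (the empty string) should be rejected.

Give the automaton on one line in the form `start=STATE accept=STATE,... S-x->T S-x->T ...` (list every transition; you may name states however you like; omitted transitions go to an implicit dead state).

Handle the two conditions separately and then intersect. One (3 states) tracks whether and how much of `ba` has been seen; the other (4 states) tracks the count of `b`s, saturating at 3. Each combined state is a pair, one component from each; accept when both components accept.
        a   b  
>  s0   s0  s1 
   s1   s2  s3 
   s2   s2  s4 
   s3   s4  s5 
 * s4   s4  s6 
   s5   s6  s5 
   s6   s6  s6 
(> = start, * = accepting)

start=s0 accept=s4 s0-a->s0 s0-b->s1 s1-a->s2 s1-b->s3 s2-a->s2 s2-b->s4 s3-a->s4 s3-b->s5 s4-a->s4 s4-b->s6 s5-a->s6 s5-b->s5 s6-a->s6 s6-b->s6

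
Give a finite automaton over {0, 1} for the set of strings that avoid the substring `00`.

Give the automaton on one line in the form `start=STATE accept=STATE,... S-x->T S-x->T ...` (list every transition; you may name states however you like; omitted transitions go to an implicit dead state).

start=A accept=A,B A-0->B A-1->A B-0->C B-1->A C-0->C C-1->C

This is the complement of 'contains `00`'. Use the same substring-matching states — A through C holding how much of `00` has just been matched — but flip the accepting set: everything except the trap C accepts.
With 3 states:
       0  1 
>* A   B  A 
 * B   C  A 
   C   C  C 
(> = start, * = accepting)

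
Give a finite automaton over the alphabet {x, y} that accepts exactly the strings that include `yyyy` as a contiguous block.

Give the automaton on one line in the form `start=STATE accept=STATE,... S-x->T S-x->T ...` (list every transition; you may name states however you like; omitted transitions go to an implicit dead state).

States q0..q3 record the length of the longest prefix of `yyyy` that matches the current input suffix. Reaching q4 means `yyyy` has been seen, and we stay there forever. Accept from q4.
A 5-state machine:
        x   y  
>  q0   q0  q1 
   q1   q0  q2 
   q2   q0  q3 
   q3   q0  q4 
 * q4   q4  q4 
(> = start, * = accepting)

start=q0 accept=q4 q0-x->q0 q0-y->q1 q1-x->q0 q1-y->q2 q2-x->q0 q2-y->q3 q3-x->q0 q3-y->q4 q4-x->q4 q4-y->q4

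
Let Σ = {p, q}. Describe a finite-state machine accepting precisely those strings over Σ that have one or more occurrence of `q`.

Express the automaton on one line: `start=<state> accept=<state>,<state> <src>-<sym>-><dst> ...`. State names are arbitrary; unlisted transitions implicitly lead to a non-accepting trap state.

start=s0 accept=s1,s2 s0-p->s0 s0-q->s1 s1-p->s1 s1-q->s2 s2-p->s2 s2-q->s2

Only the number of `q`s matters, and only up to 2. Make a chain s0 → s1 → s2 advanced by each `q` (with s2 absorbing); every other symbol self-loops. The accepting set is {s1, s2}.
3 states suffice.
        p   q  
>  s0   s0  s1 
 * s1   s1  s2 
 * s2   s2  s2 
(> = start, * = accepting)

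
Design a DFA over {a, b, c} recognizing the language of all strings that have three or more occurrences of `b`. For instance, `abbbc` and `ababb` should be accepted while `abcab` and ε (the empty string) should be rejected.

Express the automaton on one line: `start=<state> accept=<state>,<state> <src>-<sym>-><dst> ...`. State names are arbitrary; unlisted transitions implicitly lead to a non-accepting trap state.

start=q0 accept=q3,q4 q0-a->q0 q0-b->q1 q0-c->q0 q1-a->q1 q1-b->q2 q1-c->q1 q2-a->q2 q2-b->q3 q2-c->q2 q3-a->q3 q3-b->q4 q3-c->q3 q4-a->q4 q4-b->q4 q4-c->q4

Only the number of `b`s matters, and only up to 4. Make a chain q0 → q1 → q2 → q3 → q4 advanced by each `b` (with q4 absorbing); every other symbol self-loops. The accepting set is {q3, q4}.
5 states suffice.
        a   b   c  
>  q0   q0  q1  q0 
   q1   q1  q2  q1 
   q2   q2  q3  q2 
 * q3   q3  q4  q3 
 * q4   q4  q4  q4 
(> = start, * = accepting)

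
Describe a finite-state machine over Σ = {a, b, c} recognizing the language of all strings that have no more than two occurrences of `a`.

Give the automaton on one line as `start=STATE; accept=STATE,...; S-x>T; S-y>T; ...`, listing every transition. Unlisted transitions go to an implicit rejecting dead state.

start=q0; accept=q0,q1,q2; q0-a>q1; q0-b>q0; q0-c>q0; q1-a>q2; q1-b>q1; q1-c>q1; q2-a>q3; q2-b>q2; q2-c>q2; q3-a>q3; q3-b>q3; q3-c>q3

Only the number of `a`s matters, and only up to 3. Make a chain q0 → q1 → q2 → q3 advanced by each `a` (with q3 absorbing); every other symbol self-loops. The accepting set is {q0, q1, q2}.
4 states suffice.
        a   b   c  
>* q0   q1  q0  q0 
 * q1   q2  q1  q1 
 * q2   q3  q2  q2 
   q3   q3  q3  q3 
(> = start, * = accepting)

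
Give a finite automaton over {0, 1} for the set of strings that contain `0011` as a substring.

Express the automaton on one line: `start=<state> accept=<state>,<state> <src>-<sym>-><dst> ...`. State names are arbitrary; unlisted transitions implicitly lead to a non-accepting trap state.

Track how much of `0011` has been matched so far: state q0 is no progress, q4 is the absorbing accept state reached once `0011` has occurred. Intermediate states record partial matches; on a mismatch, fall back to the longest reusable overlap.
5 states suffice.
        0   1  
>  q0   q1  q0 
   q1   q2  q0 
   q2   q2  q3 
   q3   q1  q4 
 * q4   q4  q4 
(> = start, * = accepting)

start=q0 accept=q4 q0-0->q1 q0-1->q0 q1-0->q2 q1-1->q0 q2-0->q2 q2-1->q3 q3-0->q1 q3-1->q4 q4-0->q4 q4-1->q4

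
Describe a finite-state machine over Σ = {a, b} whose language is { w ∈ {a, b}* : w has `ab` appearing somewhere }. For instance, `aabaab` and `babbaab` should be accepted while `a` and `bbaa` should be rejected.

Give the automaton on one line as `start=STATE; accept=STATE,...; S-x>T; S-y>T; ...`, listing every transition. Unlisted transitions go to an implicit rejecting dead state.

Track how much of `ab` has been matched so far: state q0 is no progress, q2 is the absorbing accept state reached once `ab` has occurred. Intermediate states record partial matches; on a mismatch, fall back to the longest reusable overlap.
A 3-state machine:
        a   b  
>  q0   q1  q0 
   q1   q1  q2 
 * q2   q2  q2 
(> = start, * = accepting)

start=q0; accept=q2; q0-a>q1; q0-b>q0; q1-a>q1; q1-b>q2; q2-a>q2; q2-b>q2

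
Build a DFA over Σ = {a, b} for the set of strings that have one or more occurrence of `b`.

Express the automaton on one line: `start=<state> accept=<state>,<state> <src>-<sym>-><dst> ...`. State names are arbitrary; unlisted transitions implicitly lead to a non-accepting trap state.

start=q0 accept=q1,q2 q0-a->q0 q0-b->q1 q1-a->q1 q1-b->q2 q2-a->q2 q2-b->q2

Only the number of `b`s matters, and only up to 2. Make a chain q0 → q1 → q2 advanced by each `b` (with q2 absorbing); every other symbol self-loops. The accepting set is {q1, q2}.
        a   b  
>  q0   q0  q1 
 * q1   q1  q2 
 * q2   q2  q2 
(> = start, * = accepting)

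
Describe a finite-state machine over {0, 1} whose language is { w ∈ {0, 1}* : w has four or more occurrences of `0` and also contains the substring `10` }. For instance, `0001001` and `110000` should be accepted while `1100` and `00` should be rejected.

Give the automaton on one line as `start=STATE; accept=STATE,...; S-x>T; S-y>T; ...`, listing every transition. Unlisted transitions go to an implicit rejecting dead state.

start=S0; accept=S14,S16; S0-0>S1; S0-1>S2; S1-0>S3; S1-1>S4; S2-0>S5; S2-1>S2; S3-0>S6; S3-1>S7; S4-0>S8; S4-1>S4; S5-0>S8; S5-1>S5; S6-0>S9; S6-1>S10; S7-0>S11; S7-1>S7; S8-0>S11; S8-1>S8; S9-0>S12; S9-1>S13; S10-0>S14; S10-1>S10; S11-0>S14; S11-1>S11; S12-0>S12; S12-1>S15; S13-0>S16; S13-1>S13; S14-0>S16; S14-1>S14; S15-0>S16; S15-1>S15; S16-0>S16; S16-1>S16

Run two small machines in parallel and take their product. The first has 6 states tracking the count of `0`s, saturating at 5; the second has 3 states tracking whether and how much of `10` has been seen. A product state is a pair (one from each), accepting exactly when both do.
17 states suffice.
          0    1  
>  S0     S1   S2 
   S1     S3   S4 
   S2     S5   S2 
   S3     S6   S7 
   S4     S8   S4 
   S5     S8   S5 
   S6     S9  S10 
   S7    S11   S7 
   S8    S11   S8 
   S9    S12  S13 
   S10   S14  S10 
   S11   S14  S11 
   S12   S12  S15 
   S13   S16  S13 
 * S14   S16  S14 
   S15   S16  S15 
 * S16   S16  S16 
(> = start, * = accepting)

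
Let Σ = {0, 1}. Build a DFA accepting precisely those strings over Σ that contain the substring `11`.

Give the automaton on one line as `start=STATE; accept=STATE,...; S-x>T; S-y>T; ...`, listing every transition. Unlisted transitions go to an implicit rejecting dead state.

States q0..q1 record the length of the longest prefix of `11` that matches the current input suffix. Reaching q2 means `11` has been seen, and we stay there forever. Accept from q2.
        0   1  
>  q0   q0  q1 
   q1   q0  q2 
 * q2   q2  q2 
(> = start, * = accepting)

start=q0; accept=q2; q0-0>q0; q0-1>q1; q1-0>q0; q1-1>q2; q2-0>q2; q2-1>q2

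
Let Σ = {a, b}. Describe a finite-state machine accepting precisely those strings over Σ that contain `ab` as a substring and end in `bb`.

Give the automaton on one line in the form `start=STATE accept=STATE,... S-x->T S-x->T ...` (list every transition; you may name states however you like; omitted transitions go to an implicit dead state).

start=s0 accept=s3 s0-a->s1 s0-b->s0 s1-a->s1 s1-b->s2 s2-a->s1 s2-b->s3 s3-a->s1 s3-b->s3

Handle the two conditions separately and then intersect. The first has 3 states tracking whether and how much of `ab` has been seen; the second has 3 states tracking how much of the suffix `bb` has currently been matched. A product state is a pair (one from each), accepting exactly when both do. Minimizing collapses redundant product states.
4 states suffice.
        a   b  
>  s0   s1  s0 
   s1   s1  s2 
   s2   s1  s3 
 * s3   s1  s3 
(> = start, * = accepting)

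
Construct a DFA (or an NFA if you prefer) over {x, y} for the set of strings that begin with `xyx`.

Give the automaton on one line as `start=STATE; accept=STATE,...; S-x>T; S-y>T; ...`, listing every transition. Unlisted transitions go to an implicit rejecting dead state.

start=s0; accept=s3; s0-x>s1; s0-y>s4; s1-x>s4; s1-y>s2; s2-x>s3; s2-y>s4; s3-x>s3; s3-y>s3; s4-x>s4; s4-y>s4

Check the first 3 symbols one by one: s0 through s2 record how many have matched `xyx` so far; any wrong symbol goes to the dead state s4. After all 3 match we enter the accepting sink s3.
A 5-state machine:
        x   y  
>  s0   s1  s4 
   s1   s4  s2 
   s2   s3  s4 
 * s3   s3  s3 
   s4   s4  s4 
(> = start, * = accepting)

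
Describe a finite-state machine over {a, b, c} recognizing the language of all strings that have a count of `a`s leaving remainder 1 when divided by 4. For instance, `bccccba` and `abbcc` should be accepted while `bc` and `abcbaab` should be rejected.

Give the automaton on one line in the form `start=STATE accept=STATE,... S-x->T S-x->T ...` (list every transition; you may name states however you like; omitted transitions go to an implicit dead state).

start=S0 accept=S1 S0-a->S1 S0-b->S0 S0-c->S0 S1-a->S2 S1-b->S1 S1-c->S1 S2-a->S3 S2-b->S2 S2-c->S2 S3-a->S0 S3-b->S3 S3-c->S3

The only thing that matters is how many `a`s have appeared, reduced mod 4. Use one state per residue: S0 for 0, …, S3 for 3. Reading `a` moves to the next residue; anything else stays put. S1 is accepting.
A 4-state machine:
        a   b   c  
>  S0   S1  S0  S0 
 * S1   S2  S1  S1 
   S2   S3  S2  S2 
   S3   S0  S3  S3 
(> = start, * = accepting)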